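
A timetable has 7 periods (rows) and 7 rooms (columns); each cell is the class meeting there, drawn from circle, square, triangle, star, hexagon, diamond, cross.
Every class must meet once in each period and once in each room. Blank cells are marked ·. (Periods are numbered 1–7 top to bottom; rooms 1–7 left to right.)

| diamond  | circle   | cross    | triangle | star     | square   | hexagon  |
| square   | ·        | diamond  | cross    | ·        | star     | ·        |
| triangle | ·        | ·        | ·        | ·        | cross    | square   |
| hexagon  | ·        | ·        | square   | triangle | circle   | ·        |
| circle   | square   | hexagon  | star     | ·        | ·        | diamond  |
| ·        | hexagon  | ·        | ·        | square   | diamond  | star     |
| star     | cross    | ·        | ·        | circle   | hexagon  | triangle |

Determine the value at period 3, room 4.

Period 2, room 2: period 2 has {square, star, diamond, cross} and room 2 has {circle, square, hexagon, cross}, leaving only triangle.
Period 2, room 5: period 2 has {square, triangle, star, diamond, cross} and room 5 has {circle, square, triangle, star}, leaving only hexagon.
Period 2, room 7: period 2 has {square, triangle, star, hexagon, diamond, cross} and room 7 has {square, triangle, star, hexagon, diamond}, leaving only circle.
Period 3, room 5: period 3 has {square, triangle, cross} and room 5 has {circle, square, triangle, star, hexagon}, leaving only diamond.
Period 3, room 2: period 3 has {square, triangle, diamond, cross} and room 2 has {circle, square, triangle, hexagon, cross}, leaving only star.
Period 3, room 3: period 3 has {square, triangle, star, diamond, cross} and room 3 has {hexagon, diamond, cross}, leaving only circle.
Period 3 already has {circle, square, triangle, star, diamond, cross} and room 4 already has {square, triangle, star, cross}, so period 3, room 4 must be hexagon.

hexagon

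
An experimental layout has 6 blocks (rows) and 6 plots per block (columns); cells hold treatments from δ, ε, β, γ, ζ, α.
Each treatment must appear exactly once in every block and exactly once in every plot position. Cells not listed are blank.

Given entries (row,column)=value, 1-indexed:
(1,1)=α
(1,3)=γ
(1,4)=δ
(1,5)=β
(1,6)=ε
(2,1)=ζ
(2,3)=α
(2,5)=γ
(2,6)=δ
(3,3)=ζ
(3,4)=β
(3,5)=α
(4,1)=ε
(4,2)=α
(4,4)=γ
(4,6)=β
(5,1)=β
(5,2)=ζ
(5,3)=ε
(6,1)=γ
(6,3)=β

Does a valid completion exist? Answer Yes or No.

Block 1, plot 2: block 1 together with plot 2 already contain {δ, ε, β, γ, ζ, α} — every symbol — so nothing can go there. The grid has no valid completion.

No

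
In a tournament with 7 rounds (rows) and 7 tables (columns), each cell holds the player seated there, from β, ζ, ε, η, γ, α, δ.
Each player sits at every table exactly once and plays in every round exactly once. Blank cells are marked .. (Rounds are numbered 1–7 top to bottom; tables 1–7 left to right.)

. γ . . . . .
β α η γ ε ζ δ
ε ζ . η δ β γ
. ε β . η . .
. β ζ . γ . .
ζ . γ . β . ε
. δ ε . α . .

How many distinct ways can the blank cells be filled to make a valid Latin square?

8

Round 1, table 1: eliminating its round and table leaves {η, α, δ}.
Round 1, table 3: eliminating its round and table leaves {α, δ}.
Round 1, table 4: eliminating its round and table leaves {β, ζ, ε, α, δ}.
Round 1, table 5: eliminating its round and table leaves {ζ}.
Round 1, table 6: eliminating its round and table leaves {ε, η, α, δ}.
Round 1, table 7: eliminating its round and table leaves {β, ζ, η, α}.
Round 3, table 3: eliminating its round and table leaves {α}.
Round 4, table 1: eliminating its round and table leaves {γ, α, δ}.
Round 4, table 4: eliminating its round and table leaves {ζ, α, δ}.
Round 4, table 6: eliminating its round and table leaves {γ, α, δ}.
Round 4, table 7: eliminating its round and table leaves {ζ, α}.
Round 5, table 1: eliminating its round and table leaves {η, α, δ}.
Round 5, table 4: eliminating its round and table leaves {ε, α, δ}.
Round 5, table 6: eliminating its round and table leaves {ε, η, α, δ}.
Round 5, table 7: eliminating its round and table leaves {η, α}.
Round 6, table 2: eliminating its round and table leaves {η}.
Round 6, table 4: eliminating its round and table leaves {α, δ}.
Round 6, table 6: eliminating its round and table leaves {η, α, δ}.
Round 7, table 1: eliminating its round and table leaves {η, γ}.
Round 7, table 4: eliminating its round and table leaves {β, ζ}.
Round 7, table 6: eliminating its round and table leaves {η, γ}.
Round 7, table 7: eliminating its round and table leaves {β, ζ, η}.
Enumerating the assignments across these blanks that avoid any round or table repeat gives 8 completions.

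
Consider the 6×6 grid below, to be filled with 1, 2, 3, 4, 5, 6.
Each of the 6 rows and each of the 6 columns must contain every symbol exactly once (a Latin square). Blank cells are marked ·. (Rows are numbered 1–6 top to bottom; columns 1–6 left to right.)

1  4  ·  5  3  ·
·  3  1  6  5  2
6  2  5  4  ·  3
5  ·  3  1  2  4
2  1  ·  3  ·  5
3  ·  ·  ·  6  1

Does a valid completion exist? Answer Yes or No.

Yes

No row or column among the givens repeats a symbol, and propagating forced cells runs into no contradiction.
One valid completion exists (for instance, 1 4 2 5 3 6 / 4 3 1 6 5 2 / 6 2 5 4 1 3 / 5 6 3 1 2 4 / 2 1 6 3 4 5 / 3 5 4 2 6 1).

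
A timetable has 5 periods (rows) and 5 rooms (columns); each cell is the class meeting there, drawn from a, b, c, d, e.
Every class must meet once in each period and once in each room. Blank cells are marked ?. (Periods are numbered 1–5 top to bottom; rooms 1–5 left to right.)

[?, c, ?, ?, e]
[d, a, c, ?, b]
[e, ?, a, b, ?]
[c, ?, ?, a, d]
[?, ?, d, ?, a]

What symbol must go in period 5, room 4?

Period 1, room 3: period 1 has {c, e} and room 3 has {a, c, d}, leaving only b.
Period 1, room 1: period 1 has {b, c, e} and room 1 has {c, d, e}, leaving only a.
Period 1, room 4: period 1 has {a, b, c, e} and room 4 has {a, b}, leaving only d.
Period 2, room 4: period 2 has {a, b, c, d} and room 4 has {a, b, d}, leaving only e.
Period 5 already has {a, d} and room 4 already has {a, b, d, e}, so period 5, room 4 must be c.

c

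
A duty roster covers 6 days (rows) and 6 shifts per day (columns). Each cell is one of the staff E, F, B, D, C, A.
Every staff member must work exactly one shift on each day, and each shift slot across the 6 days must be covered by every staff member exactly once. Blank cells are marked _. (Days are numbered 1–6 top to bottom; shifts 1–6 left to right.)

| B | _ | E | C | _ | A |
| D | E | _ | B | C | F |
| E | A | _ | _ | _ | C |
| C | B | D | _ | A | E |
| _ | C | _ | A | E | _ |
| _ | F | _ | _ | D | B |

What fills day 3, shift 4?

Day 1, shift 2: day 1 has {E, B, C, A} and shift 2 has {E, F, B, C, A}, leaving only D.
Day 1, shift 5: day 1 has {E, B, D, C, A} and shift 5 has {E, D, C, A}, leaving only F.
Day 2, shift 3: day 2 has {E, F, B, D, C} and shift 3 has {E, D}, leaving only A.
Day 3, shift 5: day 3 has {E, C, A} and shift 5 has {E, F, D, C, A}, leaving only B.
Day 3, shift 3: day 3 has {E, B, C, A} and shift 3 has {E, D, A}, leaving only F.
Day 3 already has {E, F, B, C, A} and shift 4 already has {B, C, A}, so day 3, shift 4 must be D.

D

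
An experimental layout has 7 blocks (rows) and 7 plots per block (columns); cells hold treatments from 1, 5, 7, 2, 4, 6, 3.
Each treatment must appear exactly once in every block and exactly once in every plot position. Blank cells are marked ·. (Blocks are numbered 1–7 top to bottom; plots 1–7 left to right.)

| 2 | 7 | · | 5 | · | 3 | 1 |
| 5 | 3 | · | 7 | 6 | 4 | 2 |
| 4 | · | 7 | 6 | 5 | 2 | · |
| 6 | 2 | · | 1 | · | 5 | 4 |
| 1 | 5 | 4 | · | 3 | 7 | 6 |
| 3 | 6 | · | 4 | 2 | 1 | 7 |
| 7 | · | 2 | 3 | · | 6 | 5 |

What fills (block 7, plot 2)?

4

Block 1, plot 3: block 1 has {1, 5, 7, 2, 3} and plot 3 has {7, 2, 4}, leaving only 6.
Block 1, plot 5: block 1 has {1, 5, 7, 2, 6, 3} and plot 5 has {5, 2, 6, 3}, leaving only 4.
Block 2, plot 3: block 2 has {5, 7, 2, 4, 6, 3} and plot 3 has {7, 2, 4, 6}, leaving only 1.
Block 3, plot 2: block 3 has {5, 7, 2, 4, 6} and plot 2 has {5, 7, 2, 6, 3}, leaving only 1.
Block 7 already has {5, 7, 2, 6, 3} and plot 2 already has {1, 5, 7, 2, 6, 3}, so block 7, plot 2 must be 4.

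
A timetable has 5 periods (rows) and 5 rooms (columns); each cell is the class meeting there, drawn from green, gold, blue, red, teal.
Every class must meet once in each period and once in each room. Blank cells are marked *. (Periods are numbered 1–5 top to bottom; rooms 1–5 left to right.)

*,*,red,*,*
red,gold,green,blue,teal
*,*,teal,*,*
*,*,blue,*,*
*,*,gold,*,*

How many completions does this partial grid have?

Period 1, room 1: eliminating its period and room leaves {green, gold, blue, teal}.
Period 1, room 2: eliminating its period and room leaves {green, blue, teal}.
Period 1, room 4: eliminating its period and room leaves {green, gold, teal}.
Period 1, room 5: eliminating its period and room leaves {green, gold, blue}.
Period 3, room 1: eliminating its period and room leaves {green, gold, blue}.
Period 3, room 2: eliminating its period and room leaves {green, blue, red}.
Period 3, room 4: eliminating its period and room leaves {green, gold, red}.
Period 3, room 5: eliminating its period and room leaves {green, gold, blue, red}.
Period 4, room 1: eliminating its period and room leaves {green, gold, teal}.
Period 4, room 2: eliminating its period and room leaves {green, red, teal}.
Period 4, room 4: eliminating its period and room leaves {green, gold, red, teal}.
Period 4, room 5: eliminating its period and room leaves {green, gold, red}.
Period 5, room 1: eliminating its period and room leaves {green, blue, teal}.
Period 5, room 2: eliminating its period and room leaves {green, blue, red, teal}.
Period 5, room 4: eliminating its period and room leaves {green, red, teal}.
Period 5, room 5: eliminating its period and room leaves {green, blue, red}.
Enumerating the assignments across these blanks that avoid any period or room repeat gives 56 completions.

56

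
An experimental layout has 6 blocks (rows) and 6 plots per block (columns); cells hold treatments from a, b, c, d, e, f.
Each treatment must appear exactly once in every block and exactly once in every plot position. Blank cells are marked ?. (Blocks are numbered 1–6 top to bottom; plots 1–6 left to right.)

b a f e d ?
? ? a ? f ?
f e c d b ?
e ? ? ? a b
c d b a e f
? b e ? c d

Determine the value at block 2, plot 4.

b

Block 1, plot 6: block 1 has {a, b, d, e, f} and plot 6 has {b, d, f}, leaving only c.
Block 2, plot 1: block 2 has {a, f} and plot 1 has {b, c, e, f}, leaving only d.
Block 2, plot 2: block 2 has {a, d, f} and plot 2 has {a, b, d, e}, leaving only c.
Block 2 already has {a, c, d, f} and plot 4 already has {a, d, e}, so block 2, plot 4 must be b.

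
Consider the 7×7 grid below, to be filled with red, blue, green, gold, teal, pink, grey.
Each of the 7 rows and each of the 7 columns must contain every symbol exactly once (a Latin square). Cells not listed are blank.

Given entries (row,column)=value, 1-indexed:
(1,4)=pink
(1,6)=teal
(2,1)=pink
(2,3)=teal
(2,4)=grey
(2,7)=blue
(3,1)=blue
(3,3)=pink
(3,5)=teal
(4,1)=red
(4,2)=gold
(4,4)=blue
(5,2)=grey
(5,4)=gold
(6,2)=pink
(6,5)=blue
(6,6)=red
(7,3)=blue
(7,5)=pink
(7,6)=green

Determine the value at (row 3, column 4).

Row 2, column 6: row 2 has {blue, teal, pink, grey} and column 6 has {red, green, teal}, leaving only gold.
Row 3, column 6: row 3 has {blue, teal, pink} and column 6 has {red, green, gold, teal}, leaving only grey.
Row 4, column 6: row 4 has {red, blue, gold} and column 6 has {red, green, gold, teal, grey}, leaving only pink.
Row 5, column 6: row 5 has {gold, grey} and column 6 has {red, green, gold, teal, pink, grey}, leaving only blue.
Row 3, column 4 is narrowed to {red, green}.
If it were red, then row 5, column 5 would be left with no valid symbol.
So row 3, column 4 must be green.

green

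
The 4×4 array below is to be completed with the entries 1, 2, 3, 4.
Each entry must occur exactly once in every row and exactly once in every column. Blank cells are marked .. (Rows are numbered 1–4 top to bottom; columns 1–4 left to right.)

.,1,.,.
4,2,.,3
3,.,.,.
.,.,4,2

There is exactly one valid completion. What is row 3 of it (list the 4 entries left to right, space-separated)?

Row 3, column 2: row 3 has {3} and column 2 has {1, 2}, leaving only 4.
Row 3, column 4: row 3 has {3, 4} and column 4 has {2, 3}, leaving only 1.
Row 3, column 3: row 3 has {1, 3, 4} and column 3 has {4}, leaving only 2.
So row 3 reads: 3 4 2 1.

3 4 2 1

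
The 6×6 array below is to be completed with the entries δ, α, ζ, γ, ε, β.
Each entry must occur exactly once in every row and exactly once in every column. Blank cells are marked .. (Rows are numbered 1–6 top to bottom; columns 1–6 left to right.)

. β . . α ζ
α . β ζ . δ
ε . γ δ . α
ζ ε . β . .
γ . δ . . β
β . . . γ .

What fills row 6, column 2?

δ

Row 1, column 1: row 1 has {α, ζ, β} and column 1 has {α, ζ, γ, ε, β}, leaving only δ.
Row 1, column 3: row 1 has {δ, α, ζ, β} and column 3 has {δ, γ, β}, leaving only ε.
Row 1, column 4: row 1 has {δ, α, ζ, ε, β} and column 4 has {δ, ζ, β}, leaving only γ.
Row 2, column 2: row 2 has {δ, α, ζ, β} and column 2 has {ε, β}, leaving only γ.
Row 2, column 5: row 2 has {δ, α, ζ, γ, β} and column 5 has {α, γ}, leaving only ε.
Row 3, column 2: row 3 has {δ, α, γ, ε} and column 2 has {γ, ε, β}, leaving only ζ.
Row 3, column 5: row 3 has {δ, α, ζ, γ, ε} and column 5 has {α, γ, ε}, leaving only β.
Row 4, column 3: row 4 has {ζ, ε, β} and column 3 has {δ, γ, ε, β}, leaving only α.
Row 4, column 5: row 4 has {α, ζ, ε, β} and column 5 has {α, γ, ε, β}, leaving only δ.
Row 4, column 6: row 4 has {δ, α, ζ, ε, β} and column 6 has {δ, α, ζ, β}, leaving only γ.
Row 5, column 2: row 5 has {δ, γ, β} and column 2 has {ζ, γ, ε, β}, leaving only α.
Row 6 already has {γ, β} and column 2 already has {α, ζ, γ, ε, β}, so row 6, column 2 must be δ.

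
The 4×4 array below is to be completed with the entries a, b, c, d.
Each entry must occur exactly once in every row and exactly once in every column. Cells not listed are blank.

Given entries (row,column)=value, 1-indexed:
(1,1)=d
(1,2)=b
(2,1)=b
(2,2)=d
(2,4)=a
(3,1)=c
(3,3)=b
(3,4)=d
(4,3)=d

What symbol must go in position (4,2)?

Row 1, column 4: row 1 has {b, d} and column 4 has {a, d}, leaving only c.
Row 1, column 3: row 1 has {b, c, d} and column 3 has {b, d}, leaving only a.
Row 2, column 3: row 2 has {a, b, d} and column 3 has {a, b, d}, leaving only c.
Row 3, column 2: row 3 has {b, c, d} and column 2 has {b, d}, leaving only a.
Row 4 already has {d} and column 2 already has {a, b, d}, so row 4, column 2 must be c.

c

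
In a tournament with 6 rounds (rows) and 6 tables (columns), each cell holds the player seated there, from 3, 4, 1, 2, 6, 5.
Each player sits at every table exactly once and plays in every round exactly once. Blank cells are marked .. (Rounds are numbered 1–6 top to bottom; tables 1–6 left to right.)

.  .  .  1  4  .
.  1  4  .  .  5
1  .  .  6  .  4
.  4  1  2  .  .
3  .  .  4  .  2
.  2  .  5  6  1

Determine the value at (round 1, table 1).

Round 2, table 4: round 2 has {4, 1, 5} and table 4 has {4, 1, 2, 6, 5}, leaving only 3.
Round 2, table 5: round 2 has {3, 4, 1, 5} and table 5 has {4, 6}, leaving only 2.
Round 2, table 1: round 2 has {3, 4, 1, 2, 5} and table 1 has {3, 1}, leaving only 6.
Round 4, table 1: round 4 has {4, 1, 2} and table 1 has {3, 1, 6}, leaving only 5.
Round 1 already has {4, 1} and table 1 already has {3, 1, 6, 5}, so round 1, table 1 must be 2.

2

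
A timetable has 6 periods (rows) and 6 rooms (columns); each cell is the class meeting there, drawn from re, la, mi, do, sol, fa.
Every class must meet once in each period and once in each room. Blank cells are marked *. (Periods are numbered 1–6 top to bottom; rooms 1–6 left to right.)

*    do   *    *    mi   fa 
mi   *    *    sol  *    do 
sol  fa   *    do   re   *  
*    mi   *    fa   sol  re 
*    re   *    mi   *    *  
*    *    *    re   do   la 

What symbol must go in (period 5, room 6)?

Period 5 already has {re, mi} and room 6 already has {re, la, do, fa}, so period 5, room 6 must be sol.

sol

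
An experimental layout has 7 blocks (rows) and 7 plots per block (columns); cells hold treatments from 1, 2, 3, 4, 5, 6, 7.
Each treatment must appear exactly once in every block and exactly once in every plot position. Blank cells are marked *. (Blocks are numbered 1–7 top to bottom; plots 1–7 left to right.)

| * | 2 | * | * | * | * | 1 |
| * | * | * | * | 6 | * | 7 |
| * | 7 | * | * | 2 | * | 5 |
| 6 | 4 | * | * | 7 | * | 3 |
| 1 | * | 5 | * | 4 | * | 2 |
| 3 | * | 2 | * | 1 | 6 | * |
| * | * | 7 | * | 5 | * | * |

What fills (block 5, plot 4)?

Block 1, plot 5: block 1 has {1, 2} and plot 5 has {1, 2, 4, 5, 6, 7}, leaving only 3.
Block 3, plot 1: block 3 has {2, 5, 7} and plot 1 has {1, 3, 6}, leaving only 4.
Block 4, plot 3: block 4 has {3, 4, 6, 7} and plot 3 has {2, 5, 7}, leaving only 1.
Block 6, plot 2: block 6 has {1, 2, 3, 6} and plot 2 has {2, 4, 7}, leaving only 5.
Block 6, plot 7: block 6 has {1, 2, 3, 5, 6} and plot 7 has {1, 2, 3, 5, 7}, leaving only 4.
Block 6, plot 4: block 6 has {1, 2, 3, 4, 5, 6} and plot 4 has {}, leaving only 7.
Block 7, plot 1: block 7 has {5, 7} and plot 1 has {1, 3, 4, 6}, leaving only 2.
Block 2, plot 1: block 2 has {6, 7} and plot 1 has {1, 2, 3, 4, 6}, leaving only 5.
Block 1, plot 1: block 1 has {1, 2, 3} and plot 1 has {1, 2, 3, 4, 5, 6}, leaving only 7.
Block 7, plot 7: block 7 has {2, 5, 7} and plot 7 has {1, 2, 3, 4, 5, 7}, leaving only 6.
Block 5, plot 4 is narrowed to {3, 6}.
If it were 6, then block 7, plot 2 would be left with no valid symbol.
So block 5, plot 4 must be 3.

3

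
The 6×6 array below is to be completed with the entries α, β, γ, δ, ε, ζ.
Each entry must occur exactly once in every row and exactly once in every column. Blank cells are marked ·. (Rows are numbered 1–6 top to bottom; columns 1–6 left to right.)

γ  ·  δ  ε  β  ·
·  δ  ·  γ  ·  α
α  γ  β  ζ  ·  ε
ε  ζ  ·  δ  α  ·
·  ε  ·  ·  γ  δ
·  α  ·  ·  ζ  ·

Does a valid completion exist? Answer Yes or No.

No

Row 1, column 2: row 1 together with column 2 already contain {α, β, γ, δ, ε, ζ} — every symbol — so nothing can go there. The grid has no valid completion.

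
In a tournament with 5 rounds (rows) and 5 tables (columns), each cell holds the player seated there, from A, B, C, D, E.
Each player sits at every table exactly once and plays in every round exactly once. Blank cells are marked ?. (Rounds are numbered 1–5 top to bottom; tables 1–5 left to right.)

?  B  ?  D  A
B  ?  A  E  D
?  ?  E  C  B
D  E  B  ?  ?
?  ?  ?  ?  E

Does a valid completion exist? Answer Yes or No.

Yes

No round or table among the givens repeats a symbol, and propagating forced cells runs into no contradiction.
One valid completion exists (for instance, E B C D A / B C A E D / A D E C B / D E B A C / C A D B E).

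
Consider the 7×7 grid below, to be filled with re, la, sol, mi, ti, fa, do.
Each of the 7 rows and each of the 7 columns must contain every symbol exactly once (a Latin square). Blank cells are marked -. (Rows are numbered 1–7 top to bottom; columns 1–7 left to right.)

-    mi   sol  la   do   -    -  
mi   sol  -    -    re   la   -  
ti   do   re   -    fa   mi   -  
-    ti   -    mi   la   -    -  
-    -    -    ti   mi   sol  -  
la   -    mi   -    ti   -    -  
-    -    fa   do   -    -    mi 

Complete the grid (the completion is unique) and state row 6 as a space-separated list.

la fa mi re ti do sol

Row 2, column 4: row 2 has {re, la, sol, mi} and column 4 has {la, mi, ti, do}, leaving only fa.
Row 3, column 4: row 3 has {re, mi, ti, fa, do} and column 4 has {la, mi, ti, fa, do}, leaving only sol.
Row 6, column 4: row 6 has {la, mi, ti} and column 4 has {la, sol, mi, ti, fa, do}, leaving only re.
Row 6, column 2: row 6 has {re, la, mi, ti} and column 2 has {sol, mi, ti, do}, leaving only fa.
Row 6, column 6: row 6 has {re, la, mi, ti, fa} and column 6 has {la, sol, mi}, leaving only do.
Row 6, column 7: row 6 has {re, la, mi, ti, fa, do} and column 7 has {mi}, leaving only sol.
So row 6 reads: la fa mi re ti do sol.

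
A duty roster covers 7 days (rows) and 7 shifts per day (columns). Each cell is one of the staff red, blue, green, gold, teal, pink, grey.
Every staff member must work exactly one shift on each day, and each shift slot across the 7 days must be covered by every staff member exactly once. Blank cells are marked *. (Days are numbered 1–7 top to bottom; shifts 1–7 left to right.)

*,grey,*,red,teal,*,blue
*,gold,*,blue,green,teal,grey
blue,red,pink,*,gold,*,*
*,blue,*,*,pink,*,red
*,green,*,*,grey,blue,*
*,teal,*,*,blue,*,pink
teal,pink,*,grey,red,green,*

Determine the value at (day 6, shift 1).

green

Day 2, shift 3: day 2 has {blue, green, gold, teal, grey} and shift 3 has {pink}, leaving only red.
Day 2, shift 1: day 2 has {red, blue, green, gold, teal, grey} and shift 1 has {blue, teal}, leaving only pink.
Day 3, shift 6: day 3 has {red, blue, gold, pink} and shift 6 has {blue, green, teal}, leaving only grey.
Day 4, shift 6: day 4 has {red, blue, pink} and shift 6 has {blue, green, teal, grey}, leaving only gold.
Day 1, shift 6: day 1 has {red, blue, teal, grey} and shift 6 has {blue, green, gold, teal, grey}, leaving only pink.
Day 6, shift 6: day 6 has {blue, teal, pink} and shift 6 has {blue, green, gold, teal, pink, grey}, leaving only red.
Day 7, shift 7: day 7 has {red, green, teal, pink, grey} and shift 7 has {red, blue, pink, grey}, leaving only gold.
Day 5, shift 7: day 5 has {blue, green, grey} and shift 7 has {red, blue, gold, pink, grey}, leaving only teal.
Day 3, shift 7: day 3 has {red, blue, gold, pink, grey} and shift 7 has {red, blue, gold, teal, pink, grey}, leaving only green.
Day 3, shift 4: day 3 has {red, blue, green, gold, pink, grey} and shift 4 has {red, blue, grey}, leaving only teal.
Day 4, shift 4: day 4 has {red, blue, gold, pink} and shift 4 has {red, blue, teal, grey}, leaving only green.
Day 4, shift 1: day 4 has {red, blue, green, gold, pink} and shift 1 has {blue, teal, pink}, leaving only grey.
Day 4, shift 3: day 4 has {red, blue, green, gold, pink, grey} and shift 3 has {red, pink}, leaving only teal.
Day 5, shift 3: day 5 has {blue, green, teal, grey} and shift 3 has {red, teal, pink}, leaving only gold.
Day 1, shift 3: day 1 has {red, blue, teal, pink, grey} and shift 3 has {red, gold, teal, pink}, leaving only green.
Day 1, shift 1: day 1 has {red, blue, green, teal, pink, grey} and shift 1 has {blue, teal, pink, grey}, leaving only gold.
Day 6 already has {red, blue, teal, pink} and shift 1 already has {blue, gold, teal, pink, grey}, so day 6, shift 1 must be green.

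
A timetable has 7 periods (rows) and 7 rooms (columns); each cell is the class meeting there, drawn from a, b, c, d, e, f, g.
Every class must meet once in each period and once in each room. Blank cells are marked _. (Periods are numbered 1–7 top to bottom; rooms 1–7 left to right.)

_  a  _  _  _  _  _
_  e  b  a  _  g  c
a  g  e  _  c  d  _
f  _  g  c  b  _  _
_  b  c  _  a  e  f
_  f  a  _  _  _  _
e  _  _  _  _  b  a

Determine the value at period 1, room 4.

Period 2, room 1: period 2 has {a, b, c, e, g} and room 1 has {a, e, f}, leaving only d.
Period 2, room 5: period 2 has {a, b, c, d, e, g} and room 5 has {a, b, c}, leaving only f.
Period 3, room 7: period 3 has {a, c, d, e, g} and room 7 has {a, c, f}, leaving only b.
Period 3, room 4: period 3 has {a, b, c, d, e, g} and room 4 has {a, c}, leaving only f.
Period 4, room 2: period 4 has {b, c, f, g} and room 2 has {a, b, e, f, g}, leaving only d.
Period 4, room 6: period 4 has {b, c, d, f, g} and room 6 has {b, d, e, g}, leaving only a.
Period 4, room 7: period 4 has {a, b, c, d, f, g} and room 7 has {a, b, c, f}, leaving only e.
Period 5, room 1: period 5 has {a, b, c, e, f} and room 1 has {a, d, e, f}, leaving only g.
Period 5, room 4: period 5 has {a, b, c, e, f, g} and room 4 has {a, c, f}, leaving only d.
Period 6, room 6: period 6 has {a, f} and room 6 has {a, b, d, e, g}, leaving only c.
Period 1, room 6: period 1 has {a} and room 6 has {a, b, c, d, e, g}, leaving only f.
Period 1, room 3: period 1 has {a, f} and room 3 has {a, b, c, e, g}, leaving only d.
Period 1, room 7: period 1 has {a, d, f} and room 7 has {a, b, c, e, f}, leaving only g.
Period 1, room 5: period 1 has {a, d, f, g} and room 5 has {a, b, c, f}, leaving only e.
Period 1 already has {a, d, e, f, g} and room 4 already has {a, c, d, f}, so period 1, room 4 must be b.

b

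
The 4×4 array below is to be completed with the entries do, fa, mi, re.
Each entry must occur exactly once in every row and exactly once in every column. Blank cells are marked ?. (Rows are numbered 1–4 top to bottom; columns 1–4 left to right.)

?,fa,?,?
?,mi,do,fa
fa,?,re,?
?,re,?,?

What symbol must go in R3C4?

Row 1, column 3: row 1 has {fa} and column 3 has {do, re}, leaving only mi.
Row 2, column 1: row 2 has {do, fa, mi} and column 1 has {fa}, leaving only re.
Row 1, column 1: row 1 has {fa, mi} and column 1 has {fa, re}, leaving only do.
Row 1, column 4: row 1 has {do, fa, mi} and column 4 has {fa}, leaving only re.
Row 3, column 2: row 3 has {fa, re} and column 2 has {fa, mi, re}, leaving only do.
Row 3 already has {do, fa, re} and column 4 already has {fa, re}, so row 3, column 4 must be mi.

mi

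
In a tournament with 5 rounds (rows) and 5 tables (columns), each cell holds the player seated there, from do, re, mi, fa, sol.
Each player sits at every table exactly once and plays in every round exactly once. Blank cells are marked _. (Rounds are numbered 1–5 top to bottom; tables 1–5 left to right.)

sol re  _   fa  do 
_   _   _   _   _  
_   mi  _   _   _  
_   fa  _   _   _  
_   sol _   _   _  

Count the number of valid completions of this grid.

56

Round 1, table 3: eliminating its round and table leaves {mi}.
Round 2, table 1: eliminating its round and table leaves {do, re, mi, fa}.
Round 2, table 2: eliminating its round and table leaves {do}.
Round 2, table 3: eliminating its round and table leaves {do, re, mi, fa, sol}.
Round 2, table 4: eliminating its round and table leaves {do, re, mi, sol}.
Round 2, table 5: eliminating its round and table leaves {re, mi, fa, sol}.
Round 3, table 1: eliminating its round and table leaves {do, re, fa}.
Round 3, table 3: eliminating its round and table leaves {do, re, fa, sol}.
Round 3, table 4: eliminating its round and table leaves {do, re, sol}.
Round 3, table 5: eliminating its round and table leaves {re, fa, sol}.
Round 4, table 1: eliminating its round and table leaves {do, re, mi}.
Round 4, table 3: eliminating its round and table leaves {do, re, mi, sol}.
Round 4, table 4: eliminating its round and table leaves {do, re, mi, sol}.
Round 4, table 5: eliminating its round and table leaves {re, mi, sol}.
Round 5, table 1: eliminating its round and table leaves {do, re, mi, fa}.
Round 5, table 3: eliminating its round and table leaves {do, re, mi, fa}.
Round 5, table 4: eliminating its round and table leaves {do, re, mi}.
Round 5, table 5: eliminating its round and table leaves {re, mi, fa}.
Enumerating the assignments across these blanks that avoid any round or table repeat gives 56 completions.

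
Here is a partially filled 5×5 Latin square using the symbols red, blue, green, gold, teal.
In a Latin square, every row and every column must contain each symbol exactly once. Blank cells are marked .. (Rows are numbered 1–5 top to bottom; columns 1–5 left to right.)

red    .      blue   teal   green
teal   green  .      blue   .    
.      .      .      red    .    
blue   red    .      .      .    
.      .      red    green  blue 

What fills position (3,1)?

green

Row 1, column 2: row 1 has {red, blue, green, teal} and column 2 has {red, green}, leaving only gold.
Row 2, column 3: row 2 has {blue, green, teal} and column 3 has {red, blue}, leaving only gold.
Row 2, column 5: row 2 has {blue, green, gold, teal} and column 5 has {blue, green}, leaving only red.
Row 4, column 4: row 4 has {red, blue} and column 4 has {red, blue, green, teal}, leaving only gold.
Row 4, column 5: row 4 has {red, blue, gold} and column 5 has {red, blue, green}, leaving only teal.
Row 3, column 5: row 3 has {red} and column 5 has {red, blue, green, teal}, leaving only gold.
Row 3 already has {red, gold} and column 1 already has {red, blue, teal}, so row 3, column 1 must be green.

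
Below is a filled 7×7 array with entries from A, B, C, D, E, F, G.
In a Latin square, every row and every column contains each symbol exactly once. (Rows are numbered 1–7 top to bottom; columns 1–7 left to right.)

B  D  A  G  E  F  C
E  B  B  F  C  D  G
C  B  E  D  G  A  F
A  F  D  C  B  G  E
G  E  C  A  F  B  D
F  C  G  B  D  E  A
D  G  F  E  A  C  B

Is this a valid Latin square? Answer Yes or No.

No

Row 2 contains B twice (at columns 2 and 3), so it is not a permutation.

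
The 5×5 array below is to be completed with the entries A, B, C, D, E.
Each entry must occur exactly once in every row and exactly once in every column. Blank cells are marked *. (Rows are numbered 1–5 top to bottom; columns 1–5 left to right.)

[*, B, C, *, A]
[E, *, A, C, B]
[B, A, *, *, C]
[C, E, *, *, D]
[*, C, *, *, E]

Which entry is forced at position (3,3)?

E

Row 1, column 1: row 1 has {A, B, C} and column 1 has {B, C, E}, leaving only D.
Row 1, column 4: row 1 has {A, B, C, D} and column 4 has {C}, leaving only E.
Row 2, column 2: row 2 has {A, B, C, E} and column 2 has {A, B, C, E}, leaving only D.
Row 3, column 4: row 3 has {A, B, C} and column 4 has {C, E}, leaving only D.
Row 3 already has {A, B, C, D} and column 3 already has {A, C}, so row 3, column 3 must be E.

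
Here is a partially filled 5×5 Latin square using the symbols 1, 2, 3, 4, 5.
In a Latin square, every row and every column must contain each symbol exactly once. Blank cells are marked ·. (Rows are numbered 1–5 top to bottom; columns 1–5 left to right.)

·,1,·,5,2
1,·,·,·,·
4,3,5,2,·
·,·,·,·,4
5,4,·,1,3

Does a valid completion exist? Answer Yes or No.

Yes

No row or column among the givens repeats a symbol, and propagating forced cells runs into no contradiction.
One valid completion exists (for instance, 3 1 4 5 2 / 1 2 3 4 5 / 4 3 5 2 1 / 2 5 1 3 4 / 5 4 2 1 3).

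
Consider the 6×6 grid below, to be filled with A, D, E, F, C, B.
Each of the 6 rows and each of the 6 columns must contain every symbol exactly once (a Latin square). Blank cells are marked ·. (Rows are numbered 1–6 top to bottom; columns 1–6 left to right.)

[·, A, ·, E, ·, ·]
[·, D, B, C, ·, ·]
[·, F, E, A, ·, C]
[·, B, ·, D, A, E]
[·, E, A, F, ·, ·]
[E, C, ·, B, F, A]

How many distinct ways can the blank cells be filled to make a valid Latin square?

6

Row 1, column 1: eliminating its row and column leaves {D, F, C, B}.
Row 1, column 3: eliminating its row and column leaves {D, F, C}.
Row 1, column 5: eliminating its row and column leaves {D, C, B}.
Row 1, column 6: eliminating its row and column leaves {D, F, B}.
Row 2, column 1: eliminating its row and column leaves {A, F}.
Row 2, column 5: eliminating its row and column leaves {E}.
Row 2, column 6: eliminating its row and column leaves {F}.
Row 3, column 1: eliminating its row and column leaves {D, B}.
Row 3, column 5: eliminating its row and column leaves {D, B}.
Row 4, column 1: eliminating its row and column leaves {F, C}.
Row 4, column 3: eliminating its row and column leaves {F, C}.
Row 5, column 1: eliminating its row and column leaves {D, C, B}.
Row 5, column 5: eliminating its row and column leaves {D, C, B}.
Row 5, column 6: eliminating its row and column leaves {D, B}.
Row 6, column 3: eliminating its row and column leaves {D}.
Enumerating the assignments across these blanks that avoid any row or column repeat gives 6 completions.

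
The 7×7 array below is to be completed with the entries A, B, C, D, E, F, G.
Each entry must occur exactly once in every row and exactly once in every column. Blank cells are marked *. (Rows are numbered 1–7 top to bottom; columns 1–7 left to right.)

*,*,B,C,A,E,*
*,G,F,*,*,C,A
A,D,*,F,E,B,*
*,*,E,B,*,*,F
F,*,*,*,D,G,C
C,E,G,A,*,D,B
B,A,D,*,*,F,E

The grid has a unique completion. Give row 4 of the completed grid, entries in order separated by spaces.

Row 4, column 2: row 4 has {B, E, F} and column 2 has {A, D, E, G}, leaving only C.
Row 4, column 5: row 4 has {B, C, E, F} and column 5 has {A, D, E}, leaving only G.
Row 4, column 1: row 4 has {B, C, E, F, G} and column 1 has {A, B, C, F}, leaving only D.
Row 4, column 6: row 4 has {B, C, D, E, F, G} and column 6 has {B, C, D, E, F, G}, leaving only A.
So row 4 reads: D C E B G A F.

D C E B G A F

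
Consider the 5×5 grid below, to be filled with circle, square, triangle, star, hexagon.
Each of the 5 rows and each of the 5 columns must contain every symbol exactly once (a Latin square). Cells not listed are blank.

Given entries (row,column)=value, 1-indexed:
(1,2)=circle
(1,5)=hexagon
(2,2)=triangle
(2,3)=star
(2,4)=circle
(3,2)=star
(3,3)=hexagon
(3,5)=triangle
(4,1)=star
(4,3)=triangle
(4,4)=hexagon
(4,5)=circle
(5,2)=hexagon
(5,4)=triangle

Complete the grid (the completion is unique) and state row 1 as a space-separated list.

Row 1, column 3: row 1 has {circle, hexagon} and column 3 has {triangle, star, hexagon}, leaving only square.
Row 1, column 1: row 1 has {circle, square, hexagon} and column 1 has {star}, leaving only triangle.
Row 1, column 4: row 1 has {circle, square, triangle, hexagon} and column 4 has {circle, triangle, hexagon}, leaving only star.
So row 1 reads: triangle circle square star hexagon.

triangle circle square star hexagon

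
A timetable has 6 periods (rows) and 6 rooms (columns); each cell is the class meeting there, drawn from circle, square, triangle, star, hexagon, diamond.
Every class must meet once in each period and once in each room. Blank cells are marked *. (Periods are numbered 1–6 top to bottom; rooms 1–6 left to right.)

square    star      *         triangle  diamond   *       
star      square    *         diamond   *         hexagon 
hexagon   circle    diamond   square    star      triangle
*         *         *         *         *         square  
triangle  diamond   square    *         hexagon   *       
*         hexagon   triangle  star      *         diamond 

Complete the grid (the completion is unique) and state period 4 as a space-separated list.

Period 4, room 2: period 4 has {square} and room 2 has {circle, square, star, hexagon, diamond}, leaving only triangle.
Period 4, room 5: period 4 has {square, triangle} and room 5 has {star, hexagon, diamond}, leaving only circle.
Period 4, room 1: period 4 has {circle, square, triangle} and room 1 has {square, triangle, star, hexagon}, leaving only diamond.
Period 4, room 4: period 4 has {circle, square, triangle, diamond} and room 4 has {square, triangle, star, diamond}, leaving only hexagon.
Period 4, room 3: period 4 has {circle, square, triangle, hexagon, diamond} and room 3 has {square, triangle, diamond}, leaving only star.
So period 4 reads: diamond triangle star hexagon circle square.

diamond triangle star hexagon circle square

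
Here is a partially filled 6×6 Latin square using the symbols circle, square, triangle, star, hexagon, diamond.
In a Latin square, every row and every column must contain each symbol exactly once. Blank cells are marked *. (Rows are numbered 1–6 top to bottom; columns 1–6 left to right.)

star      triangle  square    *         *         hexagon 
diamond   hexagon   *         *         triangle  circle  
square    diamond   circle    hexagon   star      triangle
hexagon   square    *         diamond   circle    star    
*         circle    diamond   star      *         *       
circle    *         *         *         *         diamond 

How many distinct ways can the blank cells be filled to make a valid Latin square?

1

Row 1, column 4: eliminating its row and column leaves {circle}.
Row 1, column 5: eliminating its row and column leaves {diamond}.
Row 2, column 3: eliminating its row and column leaves {star}.
Row 2, column 4: eliminating its row and column leaves {square}.
Row 4, column 3: eliminating its row and column leaves {triangle}.
Row 5, column 1: eliminating its row and column leaves {triangle}.
Row 5, column 5: eliminating its row and column leaves {square, hexagon}.
Row 5, column 6: eliminating its row and column leaves {square}.
Row 6, column 2: eliminating its row and column leaves {star}.
Row 6, column 3: eliminating its row and column leaves {triangle, star, hexagon}.
Row 6, column 4: eliminating its row and column leaves {square, triangle}.
Row 6, column 5: eliminating its row and column leaves {square, hexagon}.
Only one assignment across all blanks avoids any row or column repeat, giving 1 completion.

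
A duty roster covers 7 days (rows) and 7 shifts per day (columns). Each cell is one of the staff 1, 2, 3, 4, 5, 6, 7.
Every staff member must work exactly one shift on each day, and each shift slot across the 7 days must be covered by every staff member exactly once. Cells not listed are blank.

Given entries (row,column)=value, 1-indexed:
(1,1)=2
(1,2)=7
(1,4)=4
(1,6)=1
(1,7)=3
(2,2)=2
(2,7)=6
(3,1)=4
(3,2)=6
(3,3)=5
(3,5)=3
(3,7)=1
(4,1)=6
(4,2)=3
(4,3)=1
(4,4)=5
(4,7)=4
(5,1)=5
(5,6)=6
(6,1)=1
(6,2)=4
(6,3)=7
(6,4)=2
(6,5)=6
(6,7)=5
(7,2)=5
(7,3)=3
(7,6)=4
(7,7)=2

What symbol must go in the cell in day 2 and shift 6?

Day 1, shift 3: day 1 has {1, 2, 3, 4, 7} and shift 3 has {1, 3, 5, 7}, leaving only 6.
Day 1, shift 5: day 1 has {1, 2, 3, 4, 6, 7} and shift 5 has {3, 6}, leaving only 5.
Day 2, shift 3: day 2 has {2, 6} and shift 3 has {1, 3, 5, 6, 7}, leaving only 4.
Day 3, shift 4: day 3 has {1, 3, 4, 5, 6} and shift 4 has {2, 4, 5}, leaving only 7.
Day 3, shift 6: day 3 has {1, 3, 4, 5, 6, 7} and shift 6 has {1, 4, 6}, leaving only 2.
Day 4, shift 6: day 4 has {1, 3, 4, 5, 6} and shift 6 has {1, 2, 4, 6}, leaving only 7.
Day 4, shift 5: day 4 has {1, 3, 4, 5, 6, 7} and shift 5 has {3, 5, 6}, leaving only 2.
Day 5, shift 2: day 5 has {5, 6} and shift 2 has {2, 3, 4, 5, 6, 7}, leaving only 1.
Day 5, shift 3: day 5 has {1, 5, 6} and shift 3 has {1, 3, 4, 5, 6, 7}, leaving only 2.
Day 5, shift 4: day 5 has {1, 2, 5, 6} and shift 4 has {2, 4, 5, 7}, leaving only 3.
Day 2, shift 4: day 2 has {2, 4, 6} and shift 4 has {2, 3, 4, 5, 7}, leaving only 1.
Day 2, shift 5: day 2 has {1, 2, 4, 6} and shift 5 has {2, 3, 5, 6}, leaving only 7.
Day 2, shift 1: day 2 has {1, 2, 4, 6, 7} and shift 1 has {1, 2, 4, 5, 6}, leaving only 3.
Day 2 already has {1, 2, 3, 4, 6, 7} and shift 6 already has {1, 2, 4, 6, 7}, so day 2, shift 6 must be 5.

5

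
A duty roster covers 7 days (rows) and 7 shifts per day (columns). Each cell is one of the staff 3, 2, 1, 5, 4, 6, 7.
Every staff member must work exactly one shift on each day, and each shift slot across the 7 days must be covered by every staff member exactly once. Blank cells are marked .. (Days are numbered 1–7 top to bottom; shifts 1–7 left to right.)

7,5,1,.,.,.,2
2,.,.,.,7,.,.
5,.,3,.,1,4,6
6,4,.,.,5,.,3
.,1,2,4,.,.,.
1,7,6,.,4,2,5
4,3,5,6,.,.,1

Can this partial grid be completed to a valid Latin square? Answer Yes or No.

Day 1, shift 4: day 1 has {2, 1, 5, 7} and shift 4 has {4, 6}, so it must be 3.
Now day 6, shift 4: day 6 together with shift 4 already contain {3, 2, 1, 5, 4, 6, 7} — every symbol — so nothing can go there. The grid has no valid completion.

No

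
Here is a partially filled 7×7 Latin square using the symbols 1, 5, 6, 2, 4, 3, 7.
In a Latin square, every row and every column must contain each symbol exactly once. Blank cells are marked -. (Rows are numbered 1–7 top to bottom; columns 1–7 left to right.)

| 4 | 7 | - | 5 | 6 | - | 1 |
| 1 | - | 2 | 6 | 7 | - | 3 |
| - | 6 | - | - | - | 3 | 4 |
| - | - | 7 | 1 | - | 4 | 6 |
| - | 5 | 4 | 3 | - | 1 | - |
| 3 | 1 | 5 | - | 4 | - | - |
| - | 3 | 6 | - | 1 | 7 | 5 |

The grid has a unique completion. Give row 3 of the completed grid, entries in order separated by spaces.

Row 3, column 3: row 3 has {6, 4, 3} and column 3 has {5, 6, 2, 4, 7}, leaving only 1.
Row 1, column 3: row 1 has {1, 5, 6, 4, 7} and column 3 has {1, 5, 6, 2, 4, 7}, leaving only 3.
Row 1, column 6: row 1 has {1, 5, 6, 4, 3, 7} and column 6 has {1, 4, 3, 7}, leaving only 2.
Row 2, column 2: row 2 has {1, 6, 2, 3, 7} and column 2 has {1, 5, 6, 3, 7}, leaving only 4.
Row 2, column 6: row 2 has {1, 6, 2, 4, 3, 7} and column 6 has {1, 2, 4, 3, 7}, leaving only 5.
Row 4, column 2: row 4 has {1, 6, 4, 7} and column 2 has {1, 5, 6, 4, 3, 7}, leaving only 2.
Row 4, column 1: row 4 has {1, 6, 2, 4, 7} and column 1 has {1, 4, 3}, leaving only 5.
Row 4, column 5: row 4 has {1, 5, 6, 2, 4, 7} and column 5 has {1, 6, 4, 7}, leaving only 3.
Row 5, column 5: row 5 has {1, 5, 4, 3} and column 5 has {1, 6, 4, 3, 7}, leaving only 2.
Row 3, column 5: row 3 has {1, 6, 4, 3} and column 5 has {1, 6, 2, 4, 3, 7}, leaving only 5.
Row 5, column 7: row 5 has {1, 5, 2, 4, 3} and column 7 has {1, 5, 6, 4, 3}, leaving only 7.
Row 5, column 1: row 5 has {1, 5, 2, 4, 3, 7} and column 1 has {1, 5, 4, 3}, leaving only 6.
Row 6, column 6: row 6 has {1, 5, 4, 3} and column 6 has {1, 5, 2, 4, 3, 7}, leaving only 6.
Row 6, column 7: row 6 has {1, 5, 6, 4, 3} and column 7 has {1, 5, 6, 4, 3, 7}, leaving only 2.
Row 6, column 4: row 6 has {1, 5, 6, 2, 4, 3} and column 4 has {1, 5, 6, 3}, leaving only 7.
Row 3, column 4: row 3 has {1, 5, 6, 4, 3} and column 4 has {1, 5, 6, 3, 7}, leaving only 2.
Row 3, column 1: row 3 has {1, 5, 6, 2, 4, 3} and column 1 has {1, 5, 6, 4, 3}, leaving only 7.
So row 3 reads: 7 6 1 2 5 3 4.

7 6 1 2 5 3 4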